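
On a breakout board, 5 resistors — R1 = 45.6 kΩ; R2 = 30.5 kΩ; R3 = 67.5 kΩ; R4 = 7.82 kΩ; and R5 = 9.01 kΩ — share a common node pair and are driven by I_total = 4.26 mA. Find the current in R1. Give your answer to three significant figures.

I ≈ 0.303 mA

ΣG = 1/45.6 + 1/30.5 + 1/67.5 + 1/7.82 + 1/9.01 = 0.3084.
By the current-divider rule, I = I_total · G_k/ΣG = 4.26 × 0.07111 = 0.3029 mA.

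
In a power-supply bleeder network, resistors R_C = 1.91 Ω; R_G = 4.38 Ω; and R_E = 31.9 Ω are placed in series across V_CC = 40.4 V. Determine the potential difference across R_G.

ΣR = 1.91 + 4.38 + 31.9 = 38.19 Ω.
Voltage divider: V = V_CC · (4.380 / 38.19) = 40.4 × 0.1147 = 4.633 V.

V ≈ 4.63 V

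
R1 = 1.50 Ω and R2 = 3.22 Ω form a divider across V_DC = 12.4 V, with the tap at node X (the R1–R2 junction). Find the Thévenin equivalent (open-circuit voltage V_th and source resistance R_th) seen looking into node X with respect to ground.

V_th ≈ 8.46 V, R_th ≈ 1.02 Ω

With X open, the divider is unloaded: V_th = 12.4 × 3.22/4.720 = 8.459 V.
Looking into X with the source shorted: R_th = R1·R2/(R1+R2) = 1.500 × 3.22/4.720 = 1.023 Ω.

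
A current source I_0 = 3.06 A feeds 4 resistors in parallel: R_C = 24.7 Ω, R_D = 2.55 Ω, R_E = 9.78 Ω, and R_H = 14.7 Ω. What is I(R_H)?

Total conductance ΣG = 1/24.7 + 1/2.55 + 1/9.78 + 1/14.7 = 0.6029 (units of 1/Ω).
R_H takes the fraction G_k/ΣG = 0.06803/0.6029 = 0.1128, so I = 3.06 × 0.1128 = 0.3453 A.

I ≈ 0.345 A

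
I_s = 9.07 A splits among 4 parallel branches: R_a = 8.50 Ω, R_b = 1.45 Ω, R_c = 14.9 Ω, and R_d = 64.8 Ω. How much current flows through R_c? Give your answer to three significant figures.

I ≈ 0.684 A

Conductances: ΣG = 1/8.50 + 1/1.45 + 1/14.9 + 1/64.8 = 0.8898 (1/Ω).
Current divider: I(R_c) = I_s · G_k/ΣG = 9.07 × (0.06711/0.8898) = 9.07 × 0.07542 = 0.6841 A.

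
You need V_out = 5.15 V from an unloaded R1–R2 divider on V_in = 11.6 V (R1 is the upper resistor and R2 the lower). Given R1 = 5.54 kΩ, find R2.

R2 ≈ 4.42 kΩ

V_out/V_in = R2/(R1+R2) = 0.4440.
R2 = R1 · 0.4440/(1 − 0.4440) = 4.423 kΩ.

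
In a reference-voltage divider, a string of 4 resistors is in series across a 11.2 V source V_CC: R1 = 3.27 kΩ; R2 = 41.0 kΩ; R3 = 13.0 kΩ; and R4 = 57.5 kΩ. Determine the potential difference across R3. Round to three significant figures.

Total series resistance ΣR = 3.27 + 41.0 + 13.0 + 57.5 = 114.8 kΩ.
V = V_CC · R/ΣR = 11.2 × 0.1133 = 1.269 V.

V ≈ 1.27 V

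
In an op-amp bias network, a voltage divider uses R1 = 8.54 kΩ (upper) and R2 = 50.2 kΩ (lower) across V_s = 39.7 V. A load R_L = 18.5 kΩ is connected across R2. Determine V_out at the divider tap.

V_out ≈ 24.3 V

First combine the lower leg with the load: R2 ‖ R_L = 13.52 kΩ.
Now apply the divider: V_out = 39.7 × 0.6128 = 24.33 V.
(Unloaded it would be 33.9 V; the load pulls it down.)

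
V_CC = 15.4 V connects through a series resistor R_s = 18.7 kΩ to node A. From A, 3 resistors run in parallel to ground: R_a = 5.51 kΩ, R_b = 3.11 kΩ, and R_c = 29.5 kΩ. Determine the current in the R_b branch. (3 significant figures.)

I ≈ 0.449 mA

Parallel bank: R_p = 1/(1/5.51 + 1/3.11 + 1/29.5) = 1.862 kΩ.
V_A = 15.4 × 1.862/20.56 = 1.395 V.
Branch current I = V_A/R_b = 1.395/3.11 = 0.4485 mA.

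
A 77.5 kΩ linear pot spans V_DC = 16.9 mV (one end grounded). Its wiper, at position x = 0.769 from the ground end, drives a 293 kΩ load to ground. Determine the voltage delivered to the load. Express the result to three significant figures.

Lower segment x·R_p = 59.60 kΩ; upper segment (1−x)·R_p = 17.90 kΩ.
Lower segment in parallel with the load: 59.60 ‖ 293 = 49.52 kΩ.
Loaded-divider output: V_out = 16.9 × 0.7345 = 12.41 mV.
(Unloaded: V_out = x·V_DC = 13.0 mV.)

V_out ≈ 12.4 mV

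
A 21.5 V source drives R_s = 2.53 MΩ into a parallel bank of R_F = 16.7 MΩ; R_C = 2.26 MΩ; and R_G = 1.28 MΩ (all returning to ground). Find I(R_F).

I ≈ 0.303 µA

Equivalent of the parallel group: R_p = 0.7791 MΩ.
Node voltage V_A = V_DC · R_p/(R_s + R_p) = 21.5 × 0.2354 = 5.062 V.
I(R_F) = V_A / R_F = 5.062/16.7 = 0.3031 µA.
(Check via current divider: I_total = 6.497 µA; share G_k/ΣG = 0.04665 → same result.)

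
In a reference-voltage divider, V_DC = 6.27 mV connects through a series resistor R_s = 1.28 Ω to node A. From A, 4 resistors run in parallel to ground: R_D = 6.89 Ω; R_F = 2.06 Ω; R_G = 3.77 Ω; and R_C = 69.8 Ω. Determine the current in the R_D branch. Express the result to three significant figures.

Parallel bank: R_p = 1/(1/6.89 + 1/2.06 + 1/3.77 + 1/69.8) = 1.099 Ω.
V_A = 6.27 × 1.099/2.379 = 2.896 mV.
Branch current I = V_A/R_D = 2.896/6.89 = 0.4203 mA.

I ≈ 0.420 mA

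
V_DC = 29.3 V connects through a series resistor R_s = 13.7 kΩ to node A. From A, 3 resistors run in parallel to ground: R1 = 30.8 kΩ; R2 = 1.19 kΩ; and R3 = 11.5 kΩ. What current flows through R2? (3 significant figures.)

Parallel bank: R_p = 1/(1/30.8 + 1/1.19 + 1/11.5) = 1.042 kΩ.
V_A by voltage divider: V_A = 29.3 × 1.042/(13.7 + 1.042) = 2.071 V.
Branch current I = V_A/R2 = 2.071/1.19 = 1.740 mA.

I ≈ 1.74 mA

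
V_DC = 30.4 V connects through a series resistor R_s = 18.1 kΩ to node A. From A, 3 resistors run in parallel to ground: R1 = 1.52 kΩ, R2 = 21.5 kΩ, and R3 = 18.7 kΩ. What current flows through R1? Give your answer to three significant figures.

I ≈ 1.36 mA

Combine the parallel branches: R_p = (1/1.52 + 1/21.5 + 1/18.7)⁻¹ = 1.319 kΩ.
V_A by voltage divider: V_A = 30.4 × 1.319/(18.1 + 1.319) = 2.066 V.
Branch current I = V_A/R1 = 2.066/1.52 = 1.359 mA.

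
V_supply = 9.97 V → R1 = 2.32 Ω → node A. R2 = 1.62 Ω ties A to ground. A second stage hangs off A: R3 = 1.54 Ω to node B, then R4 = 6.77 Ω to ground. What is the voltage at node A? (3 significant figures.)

V_A ≈ 3.68 V

Looking into the second stage from A: R3 + R4 = 8.310 Ω appears in parallel with R2.
Effective lower resistance at A: R2 ‖ 8.310 = 1.356 Ω.
First divider: V_A = V_supply · 1.356/(2.32 + 1.356) = 3.677 V.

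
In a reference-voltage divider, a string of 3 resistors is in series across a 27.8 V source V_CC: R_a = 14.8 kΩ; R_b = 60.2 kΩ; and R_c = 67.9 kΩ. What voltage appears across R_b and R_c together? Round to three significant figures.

V ≈ 24.9 V

ΣR = 14.8 + 60.2 + 67.9 = 142.9 kΩ.
R_{R_b..R_c} = 60.2 + 67.9 = 128.1 kΩ.
Voltage divider: V = V_CC · (128.1 / 142.9) = 27.8 × 0.8964 = 24.92 V.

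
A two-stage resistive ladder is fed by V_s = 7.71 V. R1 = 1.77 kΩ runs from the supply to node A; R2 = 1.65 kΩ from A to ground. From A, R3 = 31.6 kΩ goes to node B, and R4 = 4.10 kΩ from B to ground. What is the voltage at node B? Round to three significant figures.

V_B ≈ 0.417 V

Looking into the second stage from A: R3 + R4 = 35.70 kΩ appears in parallel with R2.
Effective lower resistance at A: R2 ‖ 35.70 = 1.577 kΩ.
So V_A = 7.71 × 0.4712 = 3.633 V.
Then the unloaded second divider: V_B = V_A × R4/(R3+R4) = 3.633 × 0.1148 = 0.4172 V.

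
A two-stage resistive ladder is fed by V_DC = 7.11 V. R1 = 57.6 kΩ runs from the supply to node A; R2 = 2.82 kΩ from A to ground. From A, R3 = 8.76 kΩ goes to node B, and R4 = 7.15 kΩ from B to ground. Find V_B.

Node A sees R2 in parallel with the series input of stage 2, R3 + R4 = 15.91 kΩ.
Effective lower resistance at A: R2 ‖ 15.91 = 2.395 kΩ.
V_A = 7.11 × 2.395/(57.6 + 2.395) = 0.2839 V.
Stage 2 is unloaded, so V_B = V_A · R4/(R3+R4) = 0.2839 × 7.15/15.91 = 0.1276 V.

V_B ≈ 0.128 V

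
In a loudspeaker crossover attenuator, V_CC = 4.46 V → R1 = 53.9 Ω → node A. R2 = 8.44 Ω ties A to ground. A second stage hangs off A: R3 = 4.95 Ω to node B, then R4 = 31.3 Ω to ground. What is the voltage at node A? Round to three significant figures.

Node A sees R2 in parallel with the series input of stage 2, R3 + R4 = 36.25 Ω.
Effective lower resistance at A: R2 ‖ 36.25 = 6.846 Ω.
First divider: V_A = V_CC · 6.846/(53.9 + 6.846) = 0.5026 V.

V_A ≈ 0.503 V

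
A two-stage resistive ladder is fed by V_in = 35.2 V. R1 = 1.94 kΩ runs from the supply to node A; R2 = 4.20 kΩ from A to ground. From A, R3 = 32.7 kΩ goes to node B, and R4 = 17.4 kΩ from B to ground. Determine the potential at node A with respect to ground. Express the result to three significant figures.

V_A ≈ 23.5 V

Looking into the second stage from A: R3 + R4 = 50.10 kΩ appears in parallel with R2.
Effective lower resistance at A: R2 ‖ 50.10 = 3.875 kΩ.
So V_A = 35.2 × 0.6664 = 23.46 V.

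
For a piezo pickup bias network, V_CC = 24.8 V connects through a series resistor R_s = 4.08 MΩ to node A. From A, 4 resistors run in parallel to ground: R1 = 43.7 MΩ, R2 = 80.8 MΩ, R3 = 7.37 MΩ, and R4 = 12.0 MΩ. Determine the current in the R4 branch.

I ≈ 1.01 µA

Combine the parallel branches: R_p = (1/43.7 + 1/80.8 + 1/7.37 + 1/12.0)⁻¹ = 3.933 MΩ.
V_A by voltage divider: V_A = 24.8 × 3.933/(4.08 + 3.933) = 12.17 V.
Branch current I = V_A/R4 = 12.17/12.0 = 1.014 µA.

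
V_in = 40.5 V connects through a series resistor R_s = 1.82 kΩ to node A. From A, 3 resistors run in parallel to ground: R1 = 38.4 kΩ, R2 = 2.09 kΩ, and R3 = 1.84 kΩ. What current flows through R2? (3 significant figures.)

I ≈ 6.67 mA

Equivalent of the parallel group: R_p = 0.9542 kΩ.
V_A = 40.5 × 0.9542/2.774 = 13.93 V.
Branch current I = V_A/R2 = 13.93/2.09 = 6.665 mA.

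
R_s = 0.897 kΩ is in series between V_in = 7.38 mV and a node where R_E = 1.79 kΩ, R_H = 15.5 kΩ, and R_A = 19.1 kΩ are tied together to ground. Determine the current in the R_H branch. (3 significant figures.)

I ≈ 0.296 µA

Equivalent of the parallel group: R_p = 1.480 kΩ.
V_A = 7.38 × 1.480/2.377 = 4.595 mV.
I(R_H) = V_A / R_H = 4.595/15.5 = 0.2965 µA.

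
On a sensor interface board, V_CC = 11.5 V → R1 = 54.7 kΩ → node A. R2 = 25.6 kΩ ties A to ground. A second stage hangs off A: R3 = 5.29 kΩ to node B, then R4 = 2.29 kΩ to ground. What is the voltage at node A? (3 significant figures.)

V_A ≈ 1.11 V

The second stage (R3 + R4 = 7.580 kΩ) loads node A in parallel with R2.
R2 ‖ (R3+R4) = 5.848 kΩ.
First divider: V_A = V_CC · 5.848/(54.7 + 5.848) = 1.111 V.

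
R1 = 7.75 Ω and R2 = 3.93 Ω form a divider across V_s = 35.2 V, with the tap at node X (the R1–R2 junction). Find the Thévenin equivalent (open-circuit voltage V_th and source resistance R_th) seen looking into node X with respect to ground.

With X open, the divider is unloaded: V_th = 35.2 × 3.93/11.68 = 11.84 V.
Looking into X with the source shorted: R_th = R1·R2/(R1+R2) = 7.750 × 3.93/11.68 = 2.608 Ω.

V_th ≈ 11.8 V, R_th ≈ 2.61 Ω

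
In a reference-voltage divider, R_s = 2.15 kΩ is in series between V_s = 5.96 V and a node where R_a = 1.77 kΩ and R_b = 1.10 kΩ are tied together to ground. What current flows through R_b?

I ≈ 1.30 mA

Parallel bank: R_p = 1/(1/1.77 + 1/1.10) = 0.6784 kΩ.
V_A by voltage divider: V_A = 5.96 × 0.6784/(2.15 + 0.6784) = 1.430 V.
Branch current I = V_A/R_b = 1.430/1.10 = 1.300 mA.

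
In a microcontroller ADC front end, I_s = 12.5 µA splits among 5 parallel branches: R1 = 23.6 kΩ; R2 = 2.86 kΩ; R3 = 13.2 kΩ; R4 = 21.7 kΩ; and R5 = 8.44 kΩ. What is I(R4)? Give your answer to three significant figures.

I ≈ 0.911 µA

Conductances: ΣG = 1/23.6 + 1/2.86 + 1/13.2 + 1/21.7 + 1/8.44 = 0.6323 (1/kΩ).
By the current-divider rule, I = I_s · G_k/ΣG = 12.5 × 0.07288 = 0.9110 µA.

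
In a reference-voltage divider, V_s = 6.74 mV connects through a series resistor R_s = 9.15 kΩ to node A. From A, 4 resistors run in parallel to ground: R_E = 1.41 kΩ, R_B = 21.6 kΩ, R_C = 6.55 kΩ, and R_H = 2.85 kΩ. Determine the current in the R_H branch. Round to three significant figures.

Equivalent of the parallel group: R_p = 0.7942 kΩ.
V_A by voltage divider: V_A = 6.74 × 0.7942/(9.15 + 0.7942) = 0.5383 mV.
I(R_H) = V_A / R_H = 0.5383/2.85 = 0.1889 µA.

I ≈ 0.189 µA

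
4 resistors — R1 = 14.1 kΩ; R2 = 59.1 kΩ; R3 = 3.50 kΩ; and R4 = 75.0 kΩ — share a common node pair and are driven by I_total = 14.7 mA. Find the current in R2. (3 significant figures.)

I ≈ 0.643 mA

Total conductance ΣG = 1/14.1 + 1/59.1 + 1/3.50 + 1/75.0 = 0.3869 (units of 1/kΩ).
By the current-divider rule, I = I_total · G_k/ΣG = 14.7 × 0.04373 = 0.6429 mA.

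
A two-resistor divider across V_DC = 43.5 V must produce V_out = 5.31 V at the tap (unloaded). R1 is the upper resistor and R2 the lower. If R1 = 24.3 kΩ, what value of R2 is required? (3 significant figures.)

R2 ≈ 3.38 kΩ

The divider ratio is R2/(R1+R2) = 5.31/43.5 = 0.1221.
Rearranging, R2 = R1·k/(1−k) = 24.3 × 0.1390 = 3.379 kΩ.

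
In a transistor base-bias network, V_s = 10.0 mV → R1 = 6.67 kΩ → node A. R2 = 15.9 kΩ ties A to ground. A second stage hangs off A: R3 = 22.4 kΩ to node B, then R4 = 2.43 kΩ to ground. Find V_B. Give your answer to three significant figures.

Node A sees R2 in parallel with the series input of stage 2, R3 + R4 = 24.83 kΩ.
R2 ‖ (R3+R4) = 9.693 kΩ.
First divider: V_A = V_s · 9.693/(6.67 + 9.693) = 5.924 mV.
V_B = V_A × 0.09787 = 0.5797 mV.

V_B ≈ 0.580 mV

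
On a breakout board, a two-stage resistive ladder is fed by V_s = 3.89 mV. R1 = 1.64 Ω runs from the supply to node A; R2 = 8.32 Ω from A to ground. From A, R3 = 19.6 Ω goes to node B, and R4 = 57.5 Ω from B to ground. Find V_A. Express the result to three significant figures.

Node A sees R2 in parallel with the series input of stage 2, R3 + R4 = 77.10 Ω.
R2 ‖ (R3+R4) = 7.510 Ω.
V_A = 3.89 × 7.510/(1.64 + 7.510) = 3.193 mV.

V_A ≈ 3.19 mV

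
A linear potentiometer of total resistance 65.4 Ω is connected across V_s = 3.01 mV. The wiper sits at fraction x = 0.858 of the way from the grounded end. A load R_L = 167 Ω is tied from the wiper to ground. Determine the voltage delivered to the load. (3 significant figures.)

Split the track: R_lower = x·R_p = 56.11 Ω, R_upper = (1−x)·R_p = 9.287 Ω.
R_L loads the lower segment: effective lower R = 42.00 Ω.
V_out = 3.01 × 42.00/(9.287 + 42.00) = 2.465 mV.
(Unloaded: V_out = x·V_s = 2.58 mV.)

V_out ≈ 2.46 mV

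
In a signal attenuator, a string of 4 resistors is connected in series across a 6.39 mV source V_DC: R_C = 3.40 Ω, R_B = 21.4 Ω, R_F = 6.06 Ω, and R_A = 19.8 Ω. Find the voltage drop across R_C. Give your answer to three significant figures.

Series total: ΣR = 3.40 + 21.4 + 6.06 + 19.8 = 50.66 Ω.
By the voltage-divider rule, V = 6.39 × 3.400/50.66 = 0.4289 mV.

V ≈ 0.429 mV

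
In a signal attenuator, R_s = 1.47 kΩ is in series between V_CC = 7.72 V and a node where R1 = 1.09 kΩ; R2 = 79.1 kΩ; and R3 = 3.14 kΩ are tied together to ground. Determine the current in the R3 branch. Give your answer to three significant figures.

I ≈ 0.867 mA

Combine the parallel branches: R_p = (1/1.09 + 1/79.1 + 1/3.14)⁻¹ = 0.8009 kΩ.
Node voltage V_A = V_CC · R_p/(R_s + R_p) = 7.72 × 0.3527 = 2.723 V.
Branch current I = V_A/R3 = 2.723/3.14 = 0.8671 mA.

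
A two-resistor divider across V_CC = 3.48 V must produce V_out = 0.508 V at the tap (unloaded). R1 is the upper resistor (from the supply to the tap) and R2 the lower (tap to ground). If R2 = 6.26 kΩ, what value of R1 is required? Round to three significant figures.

The divider ratio is R2/(R1+R2) = 0.508/3.48 = 0.1460.
Rearranging, R1 = R2·(1−k)/k = 6.26 × 5.850 = 36.62 kΩ.

R1 ≈ 36.6 kΩ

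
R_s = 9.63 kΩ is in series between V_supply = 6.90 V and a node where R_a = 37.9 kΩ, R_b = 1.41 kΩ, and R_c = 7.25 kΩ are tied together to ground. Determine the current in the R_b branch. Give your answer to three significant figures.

I ≈ 0.520 mA

Equivalent of the parallel group: R_p = 1.145 kΩ.
V_A by voltage divider: V_A = 6.90 × 1.145/(9.63 + 1.145) = 0.7331 V.
Branch current I = V_A/R_b = 0.7331/1.41 = 0.5199 mA.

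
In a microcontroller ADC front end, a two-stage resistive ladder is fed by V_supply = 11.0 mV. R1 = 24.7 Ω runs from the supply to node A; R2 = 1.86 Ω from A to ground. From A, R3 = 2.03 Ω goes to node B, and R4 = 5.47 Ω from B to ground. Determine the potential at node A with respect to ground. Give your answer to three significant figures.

V_A ≈ 0.626 mV

Looking into the second stage from A: R3 + R4 = 7.500 Ω appears in parallel with R2.
Effective lower resistance at A: R2 ‖ 7.500 = 1.490 Ω.
So V_A = 11.0 × 0.05691 = 0.6260 mV.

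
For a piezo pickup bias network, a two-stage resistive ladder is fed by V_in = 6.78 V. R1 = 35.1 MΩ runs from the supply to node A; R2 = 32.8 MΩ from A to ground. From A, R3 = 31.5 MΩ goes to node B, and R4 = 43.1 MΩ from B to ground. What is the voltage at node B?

Looking into the second stage from A: R3 + R4 = 74.60 MΩ appears in parallel with R2.
Effective lower resistance at A: R2 ‖ 74.60 = 22.78 MΩ.
V_A = 6.78 × 22.78/(35.1 + 22.78) = 2.669 V.
V_B = V_A × 0.5777 = 1.542 V.

V_B ≈ 1.54 V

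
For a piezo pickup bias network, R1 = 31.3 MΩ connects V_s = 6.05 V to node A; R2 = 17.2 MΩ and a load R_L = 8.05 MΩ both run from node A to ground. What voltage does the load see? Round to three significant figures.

First combine the lower leg with the load: R2 ‖ R_L = 5.484 MΩ.
Voltage divider with the loaded lower leg: V_out = 6.05 × 5.484/(31.3 + 5.484) = 6.05 × 0.1491 = 0.9019 V.

V_out ≈ 0.902 V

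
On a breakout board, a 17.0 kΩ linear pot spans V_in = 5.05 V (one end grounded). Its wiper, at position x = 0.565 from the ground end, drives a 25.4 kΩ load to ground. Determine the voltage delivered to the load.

The pot divides into 7.395 kΩ above the wiper and 9.605 kΩ below.
R_L loads the lower segment: effective lower R = 6.969 kΩ.
Then V_out = V_in · 6.969/(7.395 + 6.969) = 2.450 V.

V_out ≈ 2.45 V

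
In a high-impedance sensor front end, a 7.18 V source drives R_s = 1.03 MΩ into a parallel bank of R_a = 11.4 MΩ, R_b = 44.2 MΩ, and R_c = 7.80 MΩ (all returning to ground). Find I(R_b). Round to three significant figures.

I ≈ 0.130 µA

Combine the parallel branches: R_p = (1/11.4 + 1/44.2 + 1/7.80)⁻¹ = 4.192 MΩ.
Node voltage V_A = V_s · R_p/(R_s + R_p) = 7.18 × 0.8028 = 5.764 V.
I(R_b) = V_A / R_b = 5.764/44.2 = 0.1304 µA.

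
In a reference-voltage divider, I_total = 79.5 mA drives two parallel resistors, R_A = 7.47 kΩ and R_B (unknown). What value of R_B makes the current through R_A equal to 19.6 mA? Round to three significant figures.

Two-branch current divider: I_A = I_total · R_B/(R_A + R_B).
19.6/79.5 = R_B/(R_A + R_B) → R_B = R_A · (0.2465)/(1 − 0.2465) = 7.47 × 0.3272 = 2.444 kΩ.

R_B ≈ 2.44 kΩ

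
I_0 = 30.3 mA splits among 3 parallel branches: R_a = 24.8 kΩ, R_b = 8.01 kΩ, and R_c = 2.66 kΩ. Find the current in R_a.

Total conductance ΣG = 1/24.8 + 1/8.01 + 1/2.66 = 0.5411 (units of 1/kΩ).
By the current-divider rule, I = I_0 · G_k/ΣG = 30.3 × 0.07452 = 2.258 mA.

I ≈ 2.26 mA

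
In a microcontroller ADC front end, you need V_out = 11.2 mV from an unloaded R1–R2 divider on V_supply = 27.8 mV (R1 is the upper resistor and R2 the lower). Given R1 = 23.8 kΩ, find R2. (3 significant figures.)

V_out/V_supply = R2/(R1+R2) = 0.4029.
So R2 = R1 · V_out/(V_supply − V_out) = 23.8 × 11.2/(27.8 − 11.2) = 23.8 × 0.6747 = 16.06 kΩ.

R2 ≈ 16.1 kΩ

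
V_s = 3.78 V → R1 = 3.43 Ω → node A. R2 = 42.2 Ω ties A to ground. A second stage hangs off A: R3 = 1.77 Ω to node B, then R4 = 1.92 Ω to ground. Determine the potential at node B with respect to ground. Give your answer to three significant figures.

V_B ≈ 0.978 V

Node A sees R2 in parallel with the series input of stage 2, R3 + R4 = 3.690 Ω.
R2 ‖ (R3+R4) = 3.393 Ω.
First divider: V_A = V_s · 3.393/(3.43 + 3.393) = 1.880 V.
Stage 2 is unloaded, so V_B = V_A · R4/(R3+R4) = 1.880 × 1.92/3.690 = 0.9781 V.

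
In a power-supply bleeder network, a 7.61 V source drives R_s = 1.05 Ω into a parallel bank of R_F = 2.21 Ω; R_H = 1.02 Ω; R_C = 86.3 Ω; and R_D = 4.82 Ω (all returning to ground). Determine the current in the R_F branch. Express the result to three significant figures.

Parallel bank: R_p = 1/(1/2.21 + 1/1.02 + 1/86.3 + 1/4.82) = 0.6053 Ω.
V_A = 7.61 × 0.6053/1.655 = 2.783 V.
Branch current I = V_A/R_F = 2.783/2.21 = 1.259 A.

I ≈ 1.26 A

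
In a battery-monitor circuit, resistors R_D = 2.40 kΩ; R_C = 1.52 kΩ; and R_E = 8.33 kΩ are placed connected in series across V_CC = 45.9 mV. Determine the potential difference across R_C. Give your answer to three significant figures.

ΣR = 2.40 + 1.52 + 8.33 = 12.25 kΩ.
By the voltage-divider rule, V = 45.9 × 1.520/12.25 = 5.695 mV.

V ≈ 5.70 mV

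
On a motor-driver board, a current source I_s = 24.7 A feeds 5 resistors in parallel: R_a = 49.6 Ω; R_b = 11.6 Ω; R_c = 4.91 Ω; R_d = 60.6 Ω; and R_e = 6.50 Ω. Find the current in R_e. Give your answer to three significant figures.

Conductances: ΣG = 1/49.6 + 1/11.6 + 1/4.91 + 1/60.6 + 1/6.50 = 0.4804 (1/Ω).
By the current-divider rule, I = I_s · G_k/ΣG = 24.7 × 0.3203 = 7.910 A.

I ≈ 7.91 A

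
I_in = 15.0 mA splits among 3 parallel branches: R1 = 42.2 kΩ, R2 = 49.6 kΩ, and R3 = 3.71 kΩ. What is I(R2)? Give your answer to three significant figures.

Conductances: ΣG = 1/42.2 + 1/49.6 + 1/3.71 = 0.3134 (1/kΩ).
R2 takes the fraction G_k/ΣG = 0.02016/0.3134 = 0.06433, so I = 15.0 × 0.06433 = 0.9650 mA.

I ≈ 0.965 mA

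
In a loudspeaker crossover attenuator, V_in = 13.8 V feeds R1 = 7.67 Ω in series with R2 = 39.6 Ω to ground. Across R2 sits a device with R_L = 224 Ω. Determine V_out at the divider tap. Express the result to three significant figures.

V_out ≈ 11.2 V

The load sits in parallel with R2, giving an effective lower resistance R2' = R2·R_L/(R2+R_L) = 33.65 Ω.
Now apply the divider: V_out = 13.8 × 0.8144 = 11.24 V.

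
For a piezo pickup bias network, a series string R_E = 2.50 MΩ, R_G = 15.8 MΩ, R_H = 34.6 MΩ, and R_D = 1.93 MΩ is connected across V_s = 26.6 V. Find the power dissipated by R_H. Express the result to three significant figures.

P ≈ 8.14 µW

ΣR = 54.83 MΩ → I = 26.6/54.83 = 0.4851 µA.
V(R_H) = I·R = 16.79 V; P = V·I = 16.79 × 0.4851 = 8.143 µW.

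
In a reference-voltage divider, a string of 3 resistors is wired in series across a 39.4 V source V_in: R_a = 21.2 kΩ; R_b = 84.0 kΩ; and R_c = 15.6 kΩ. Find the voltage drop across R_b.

ΣR = 21.2 + 84.0 + 15.6 = 120.8 kΩ.
V = V_in · R/ΣR = 39.4 × 0.6954 = 27.40 V.

V ≈ 27.4 V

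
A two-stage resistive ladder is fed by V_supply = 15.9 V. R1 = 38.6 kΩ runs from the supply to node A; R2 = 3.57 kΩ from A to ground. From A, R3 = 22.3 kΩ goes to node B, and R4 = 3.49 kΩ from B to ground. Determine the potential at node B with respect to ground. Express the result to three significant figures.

V_B ≈ 0.162 V

Node A sees R2 in parallel with the series input of stage 2, R3 + R4 = 25.79 kΩ.
Effective lower resistance at A: R2 ‖ 25.79 = 3.136 kΩ.
First divider: V_A = V_supply · 3.136/(38.6 + 3.136) = 1.195 V.
Then the unloaded second divider: V_B = V_A × R4/(R3+R4) = 1.195 × 0.1353 = 0.1617 V.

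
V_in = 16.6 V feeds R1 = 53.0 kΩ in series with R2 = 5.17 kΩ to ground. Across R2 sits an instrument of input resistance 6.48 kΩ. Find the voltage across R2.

V_out ≈ 0.854 V

First combine the lower leg with the load: R2 ‖ R_L = 2.876 kΩ.
Then V_out = V_in · R2'/(R1 + R2') = 16.6 × 2.876/55.88 = 0.8543 V.
(Unloaded it would be 1.48 V; the load pulls it down.)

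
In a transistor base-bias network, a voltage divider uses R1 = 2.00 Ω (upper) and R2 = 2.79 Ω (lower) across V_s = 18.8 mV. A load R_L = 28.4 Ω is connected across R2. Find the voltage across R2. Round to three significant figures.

R2 ‖ R_L = (2.79 × 28.4)/(2.79 + 28.4) = 2.540 Ω.
Then V_out = V_s · R2'/(R1 + R2') = 18.8 × 2.540/4.540 = 10.52 mV.

V_out ≈ 10.5 mV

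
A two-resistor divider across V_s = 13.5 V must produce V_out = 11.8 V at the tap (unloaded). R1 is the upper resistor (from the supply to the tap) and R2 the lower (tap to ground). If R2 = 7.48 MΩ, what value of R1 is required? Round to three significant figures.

R1 ≈ 1.08 MΩ

V_out/V_s = R2/(R1+R2) = 0.8741.
So R1 = R2 · (V_s/V_out − 1) = 7.48 × (13.5/11.8 − 1) = 7.48 × 0.1441 = 1.078 MΩ.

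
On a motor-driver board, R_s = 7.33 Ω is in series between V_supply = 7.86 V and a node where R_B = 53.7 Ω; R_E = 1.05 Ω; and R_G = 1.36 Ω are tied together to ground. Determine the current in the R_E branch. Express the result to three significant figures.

Combine the parallel branches: R_p = (1/53.7 + 1/1.05 + 1/1.36)⁻¹ = 0.5861 Ω.
V_A by voltage divider: V_A = 7.86 × 0.5861/(7.33 + 0.5861) = 0.5819 V.
I(R_E) = V_A / R_E = 0.5819/1.05 = 0.5542 A.

I ≈ 0.554 A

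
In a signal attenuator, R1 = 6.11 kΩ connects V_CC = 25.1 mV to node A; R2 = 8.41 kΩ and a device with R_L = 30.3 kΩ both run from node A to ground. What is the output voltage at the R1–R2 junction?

The load sits in parallel with R2, giving an effective lower resistance R2' = R2·R_L/(R2+R_L) = 6.583 kΩ.
Voltage divider with the loaded lower leg: V_out = 25.1 × 6.583/(6.11 + 6.583) = 25.1 × 0.5186 = 13.02 mV.

V_out ≈ 13.0 mV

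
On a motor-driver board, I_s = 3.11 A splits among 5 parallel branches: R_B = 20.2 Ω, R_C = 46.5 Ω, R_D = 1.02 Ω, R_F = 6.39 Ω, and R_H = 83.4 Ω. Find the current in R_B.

I ≈ 0.126 A

Conductances: ΣG = 1/20.2 + 1/46.5 + 1/1.02 + 1/6.39 + 1/83.4 = 1.220 (1/Ω).
By the current-divider rule, I = I_s · G_k/ΣG = 3.11 × 0.04058 = 0.1262 A.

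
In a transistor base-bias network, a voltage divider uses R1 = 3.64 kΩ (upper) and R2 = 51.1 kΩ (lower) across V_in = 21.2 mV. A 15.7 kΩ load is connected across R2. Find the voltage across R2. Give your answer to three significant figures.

V_out ≈ 16.3 mV

First combine the lower leg with the load: R2 ‖ R_L = 12.01 kΩ.
Voltage divider with the loaded lower leg: V_out = 21.2 × 12.01/(3.64 + 12.01) = 21.2 × 0.7674 = 16.27 mV.
(Unloaded it would be 19.8 mV; the load pulls it down.)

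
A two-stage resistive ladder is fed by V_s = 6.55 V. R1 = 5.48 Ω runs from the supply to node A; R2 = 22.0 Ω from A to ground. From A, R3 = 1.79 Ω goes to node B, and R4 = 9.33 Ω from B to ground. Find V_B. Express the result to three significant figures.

V_B ≈ 3.15 V

Node A sees R2 in parallel with the series input of stage 2, R3 + R4 = 11.12 Ω.
Effective lower resistance at A: R2 ‖ 11.12 = 7.386 Ω.
First divider: V_A = V_s · 7.386/(5.48 + 7.386) = 3.760 V.
Then the unloaded second divider: V_B = V_A × R4/(R3+R4) = 3.760 × 0.8390 = 3.155 V.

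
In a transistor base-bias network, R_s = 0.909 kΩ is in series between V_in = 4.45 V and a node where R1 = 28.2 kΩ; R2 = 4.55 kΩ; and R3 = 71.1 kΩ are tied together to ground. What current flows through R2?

Parallel bank: R_p = 1/(1/28.2 + 1/4.55 + 1/71.1) = 3.713 kΩ.
V_A by voltage divider: V_A = 4.45 × 3.713/(0.909 + 3.713) = 3.575 V.
Branch current I = V_A/R2 = 3.575/4.55 = 0.7857 mA.

I ≈ 0.786 mA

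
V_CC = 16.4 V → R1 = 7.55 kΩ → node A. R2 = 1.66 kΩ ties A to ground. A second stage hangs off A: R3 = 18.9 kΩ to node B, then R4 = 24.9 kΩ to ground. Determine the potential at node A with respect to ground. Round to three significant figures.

Looking into the second stage from A: R3 + R4 = 43.80 kΩ appears in parallel with R2.
Effective lower resistance at A: R2 ‖ 43.80 = 1.599 kΩ.
V_A = 16.4 × 1.599/(7.55 + 1.599) = 2.867 V.

V_A ≈ 2.87 V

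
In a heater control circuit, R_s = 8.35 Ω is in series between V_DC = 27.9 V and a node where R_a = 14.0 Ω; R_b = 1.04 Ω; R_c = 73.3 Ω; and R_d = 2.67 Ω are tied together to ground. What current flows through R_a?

Combine the parallel branches: R_p = (1/14.0 + 1/1.04 + 1/73.3 + 1/2.67)⁻¹ = 0.7037 Ω.
Node voltage V_A = V_DC · R_p/(R_s + R_p) = 27.9 × 0.07772 = 2.168 V.
I(R_a) = V_A / R_a = 2.168/14.0 = 0.1549 A.
(Equivalently: I_total = 3.082 A, then current-divider fraction G_k/ΣG = 0.05026.)

I ≈ 0.155 A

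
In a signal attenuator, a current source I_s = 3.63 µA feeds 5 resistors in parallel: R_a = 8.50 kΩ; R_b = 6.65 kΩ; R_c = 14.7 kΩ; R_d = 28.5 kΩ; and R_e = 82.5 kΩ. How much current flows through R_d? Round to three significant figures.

I ≈ 0.332 µA

Total conductance ΣG = 1/8.50 + 1/6.65 + 1/14.7 + 1/28.5 + 1/82.5 = 0.3833 (units of 1/kΩ).
By the current-divider rule, I = I_s · G_k/ΣG = 3.63 × 0.09155 = 0.3323 µA.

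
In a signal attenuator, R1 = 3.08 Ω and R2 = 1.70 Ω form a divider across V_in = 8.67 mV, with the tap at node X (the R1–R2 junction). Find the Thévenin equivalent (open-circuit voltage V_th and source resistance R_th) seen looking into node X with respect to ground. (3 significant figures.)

V_th ≈ 3.08 mV, R_th ≈ 1.10 Ω

V_th is the unloaded tap voltage: V_in · R2/(R1+R2) = 8.67 × 0.3556 = 3.083 mV.
Zeroing V_in shorts the top of R1 to ground, so R_th = R1 ‖ R2 = 1.095 Ω.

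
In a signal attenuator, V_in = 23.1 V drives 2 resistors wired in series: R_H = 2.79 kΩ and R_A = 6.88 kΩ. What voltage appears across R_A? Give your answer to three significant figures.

ΣR = 2.79 + 6.88 = 9.670 kΩ.
Voltage divider: V = V_in · (6.880 / 9.670) = 23.1 × 0.7115 = 16.44 V.

V ≈ 16.4 V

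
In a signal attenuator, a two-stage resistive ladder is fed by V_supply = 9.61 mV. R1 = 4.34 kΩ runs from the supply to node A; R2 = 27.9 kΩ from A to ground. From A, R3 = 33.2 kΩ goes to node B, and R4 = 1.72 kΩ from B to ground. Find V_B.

V_B ≈ 0.370 mV

The second stage (R3 + R4 = 34.92 kΩ) loads node A in parallel with R2.
Effective lower resistance at A: R2 ‖ 34.92 = 15.51 kΩ.
First divider: V_A = V_supply · 15.51/(4.34 + 15.51) = 7.509 mV.
Then the unloaded second divider: V_B = V_A × R4/(R3+R4) = 7.509 × 0.04926 = 0.3698 mV.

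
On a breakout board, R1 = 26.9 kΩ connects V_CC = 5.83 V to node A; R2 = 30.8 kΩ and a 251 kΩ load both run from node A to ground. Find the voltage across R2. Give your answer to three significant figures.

R2 ‖ R_L = (30.8 × 251)/(30.8 + 251) = 27.43 kΩ.
Then V_out = V_CC · R2'/(R1 + R2') = 5.83 × 27.43/54.33 = 2.944 V.
(Unloaded it would be 3.11 V; the load pulls it down.)

V_out ≈ 2.94 V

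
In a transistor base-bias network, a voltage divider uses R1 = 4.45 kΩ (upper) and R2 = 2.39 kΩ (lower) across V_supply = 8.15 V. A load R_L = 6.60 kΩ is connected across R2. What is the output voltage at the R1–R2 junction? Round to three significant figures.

R2 ‖ R_L = (2.39 × 6.60)/(2.39 + 6.60) = 1.755 kΩ.
Now apply the divider: V_out = 8.15 × 0.2828 = 2.305 V.

V_out ≈ 2.30 V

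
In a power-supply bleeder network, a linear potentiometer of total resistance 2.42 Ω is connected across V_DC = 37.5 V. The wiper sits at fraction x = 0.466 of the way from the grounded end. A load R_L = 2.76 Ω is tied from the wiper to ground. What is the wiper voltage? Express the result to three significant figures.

The pot divides into 1.292 Ω above the wiper and 1.128 Ω below.
(x·R_p) ‖ R_L = 0.8006 Ω.
Then V_out = V_DC · 0.8006/(1.292 + 0.8006) = 14.35 V.
(Unloaded: V_out = x·V_DC = 17.5 V.)

V_out ≈ 14.3 V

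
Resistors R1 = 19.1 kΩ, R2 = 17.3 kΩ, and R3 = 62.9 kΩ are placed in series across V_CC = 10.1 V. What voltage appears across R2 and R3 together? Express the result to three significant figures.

V ≈ 8.16 V

Total series resistance ΣR = 19.1 + 17.3 + 62.9 = 99.30 kΩ.
R_{R2..R3} = 17.3 + 62.9 = 80.20 kΩ.
Voltage divider: V = V_CC · (80.20 / 99.30) = 10.1 × 0.8077 = 8.157 V.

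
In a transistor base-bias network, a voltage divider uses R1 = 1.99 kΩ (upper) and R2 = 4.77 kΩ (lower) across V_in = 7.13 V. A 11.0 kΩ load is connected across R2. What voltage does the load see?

The load sits in parallel with R2, giving an effective lower resistance R2' = R2·R_L/(R2+R_L) = 3.327 kΩ.
Voltage divider with the loaded lower leg: V_out = 7.13 × 3.327/(1.99 + 3.327) = 7.13 × 0.6257 = 4.462 V.

V_out ≈ 4.46 V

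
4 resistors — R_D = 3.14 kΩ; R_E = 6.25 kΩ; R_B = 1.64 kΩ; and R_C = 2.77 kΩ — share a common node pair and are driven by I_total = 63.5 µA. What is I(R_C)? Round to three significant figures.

I ≈ 15.8 µA

Total conductance ΣG = 1/3.14 + 1/6.25 + 1/1.64 + 1/2.77 = 1.449 (units of 1/kΩ).
By the current-divider rule, I = I_total · G_k/ΣG = 63.5 × 0.2491 = 15.82 µA.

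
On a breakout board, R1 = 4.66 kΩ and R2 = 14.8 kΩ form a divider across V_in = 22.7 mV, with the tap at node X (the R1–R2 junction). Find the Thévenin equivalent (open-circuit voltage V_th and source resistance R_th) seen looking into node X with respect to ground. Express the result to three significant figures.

With X open, the divider is unloaded: V_th = 22.7 × 14.8/19.46 = 17.26 mV.
With V_in suppressed (replaced by a short), R_th = R1 ‖ R2 = (4.660 × 14.8)/(4.660 + 14.8) = 3.544 kΩ.

V_th ≈ 17.3 mV, R_th ≈ 3.54 kΩ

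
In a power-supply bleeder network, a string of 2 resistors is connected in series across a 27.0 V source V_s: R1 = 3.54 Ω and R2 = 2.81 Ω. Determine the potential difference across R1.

V ≈ 15.1 V

Series total: ΣR = 3.54 + 2.81 = 6.350 Ω.
By the voltage-divider rule, V = 27.0 × 3.540/6.350 = 15.05 V.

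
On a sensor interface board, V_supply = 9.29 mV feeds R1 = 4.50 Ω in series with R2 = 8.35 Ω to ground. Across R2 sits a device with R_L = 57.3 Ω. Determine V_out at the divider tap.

V_out ≈ 5.74 mV

First combine the lower leg with the load: R2 ‖ R_L = 7.288 Ω.
Now apply the divider: V_out = 9.29 × 0.6183 = 5.744 mV.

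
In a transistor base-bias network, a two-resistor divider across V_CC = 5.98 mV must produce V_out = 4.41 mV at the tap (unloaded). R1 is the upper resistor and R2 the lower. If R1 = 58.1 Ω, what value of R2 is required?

R2 ≈ 163 Ω

V_out/V_CC = R2/(R1+R2) = 0.7375.
So R2 = R1 · V_out/(V_CC − V_out) = 58.1 × 4.41/(5.98 − 4.41) = 58.1 × 2.809 = 163.2 Ω.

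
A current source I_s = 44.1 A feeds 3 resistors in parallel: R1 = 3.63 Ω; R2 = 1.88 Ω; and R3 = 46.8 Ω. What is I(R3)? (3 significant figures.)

I ≈ 1.14 A

Conductances: ΣG = 1/3.63 + 1/1.88 + 1/46.8 = 0.8288 (1/Ω).
Current divider: I(R3) = I_s · G_k/ΣG = 44.1 × (0.02137/0.8288) = 44.1 × 0.02578 = 1.137 A.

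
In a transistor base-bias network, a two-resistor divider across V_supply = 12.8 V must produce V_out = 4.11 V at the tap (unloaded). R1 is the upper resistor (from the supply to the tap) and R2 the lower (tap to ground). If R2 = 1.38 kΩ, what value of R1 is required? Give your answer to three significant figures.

Required fraction k = V_out/V_supply = 0.3211.
So R1 = R2 · (V_supply/V_out − 1) = 1.38 × (12.8/4.11 − 1) = 1.38 × 2.114 = 2.918 kΩ.

R1 ≈ 2.92 kΩ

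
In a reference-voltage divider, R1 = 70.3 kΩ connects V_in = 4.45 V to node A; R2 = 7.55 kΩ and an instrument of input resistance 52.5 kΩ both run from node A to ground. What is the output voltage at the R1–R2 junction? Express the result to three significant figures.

V_out ≈ 0.382 V

The load sits in parallel with R2, giving an effective lower resistance R2' = R2·R_L/(R2+R_L) = 6.601 kΩ.
Then V_out = V_in · R2'/(R1 + R2') = 4.45 × 6.601/76.90 = 0.3820 V.
(Unloaded it would be 0.432 V; the load pulls it down.)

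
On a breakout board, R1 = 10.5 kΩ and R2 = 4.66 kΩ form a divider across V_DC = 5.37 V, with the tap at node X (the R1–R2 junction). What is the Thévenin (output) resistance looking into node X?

R_th ≈ 3.23 kΩ

Zeroing V_DC shorts the top of R1 to ground, so R_th = R1 ‖ R2 = 3.228 kΩ.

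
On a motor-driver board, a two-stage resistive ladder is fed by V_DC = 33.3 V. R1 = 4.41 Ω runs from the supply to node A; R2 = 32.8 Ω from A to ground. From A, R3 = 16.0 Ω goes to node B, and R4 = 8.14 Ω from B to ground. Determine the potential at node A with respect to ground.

The second stage (R3 + R4 = 24.14 Ω) loads node A in parallel with R2.
R2 ‖ (R3+R4) = 13.91 Ω.
So V_A = 33.3 × 0.7592 = 25.28 V.

V_A ≈ 25.3 V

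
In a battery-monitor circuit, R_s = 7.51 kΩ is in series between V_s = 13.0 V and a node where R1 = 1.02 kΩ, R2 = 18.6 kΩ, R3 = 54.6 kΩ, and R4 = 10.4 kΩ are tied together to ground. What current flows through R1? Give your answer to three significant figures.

Combine the parallel branches: R_p = (1/1.02 + 1/18.6 + 1/54.6 + 1/10.4)⁻¹ = 0.8706 kΩ.
V_A = 13.0 × 0.8706/8.381 = 1.350 V.
Branch current I = V_A/R1 = 1.350/1.02 = 1.324 mA.

I ≈ 1.32 mA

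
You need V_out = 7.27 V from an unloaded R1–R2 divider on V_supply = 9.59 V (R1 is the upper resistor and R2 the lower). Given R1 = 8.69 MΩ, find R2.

V_out/V_supply = R2/(R1+R2) = 0.7581.
So R2 = R1 · V_out/(V_supply − V_out) = 8.69 × 7.27/(9.59 − 7.27) = 8.69 × 3.134 = 27.23 MΩ.

R2 ≈ 27.2 MΩ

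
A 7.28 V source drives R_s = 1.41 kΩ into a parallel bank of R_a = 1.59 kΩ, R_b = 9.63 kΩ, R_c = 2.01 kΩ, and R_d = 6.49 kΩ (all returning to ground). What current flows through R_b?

Parallel bank: R_p = 1/(1/1.59 + 1/9.63 + 1/2.01 + 1/6.49) = 0.7224 kΩ.
Node voltage V_A = V_in · R_p/(R_s + R_p) = 7.28 × 0.3388 = 2.466 V.
Branch current I = V_A/R_b = 2.466/9.63 = 0.2561 mA.
(Check via current divider: I_total = 3.414 mA; share G_k/ΣG = 0.07501 → same result.)

I ≈ 0.256 mA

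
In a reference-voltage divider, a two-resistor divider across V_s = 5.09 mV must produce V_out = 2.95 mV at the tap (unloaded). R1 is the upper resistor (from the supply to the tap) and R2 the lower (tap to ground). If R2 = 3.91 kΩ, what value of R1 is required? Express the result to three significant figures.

V_out/V_s = R2/(R1+R2) = 0.5796.
Rearranging, R1 = R2·(1−k)/k = 3.91 × 0.7254 = 2.836 kΩ.

R1 ≈ 2.84 kΩ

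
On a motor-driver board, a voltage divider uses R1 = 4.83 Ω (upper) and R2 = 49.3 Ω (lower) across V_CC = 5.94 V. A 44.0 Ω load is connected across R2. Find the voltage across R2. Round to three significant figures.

V_out ≈ 4.92 V

R2 ‖ R_L = (49.3 × 44.0)/(49.3 + 44.0) = 23.25 Ω.
Then V_out = V_CC · R2'/(R1 + R2') = 5.94 × 23.25/28.08 = 4.918 V.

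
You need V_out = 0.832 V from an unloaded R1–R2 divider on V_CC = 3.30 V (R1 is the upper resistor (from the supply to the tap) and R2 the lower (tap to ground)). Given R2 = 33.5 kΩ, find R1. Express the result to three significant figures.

The divider ratio is R2/(R1+R2) = 0.832/3.30 = 0.2521.
R1 = R2·(1/k − 1) = 33.5 × 2.966 = 99.37 kΩ.

R1 ≈ 99.4 kΩ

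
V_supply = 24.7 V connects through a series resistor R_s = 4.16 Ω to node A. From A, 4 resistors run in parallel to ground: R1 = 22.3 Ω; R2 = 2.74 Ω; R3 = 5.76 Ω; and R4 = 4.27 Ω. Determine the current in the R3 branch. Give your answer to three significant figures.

I ≈ 0.974 A

Equivalent of the parallel group: R_p = 1.223 Ω.
V_A by voltage divider: V_A = 24.7 × 1.223/(4.16 + 1.223) = 5.612 V.
Branch current I = V_A/R3 = 5.612/5.76 = 0.9743 A.
(Check via current divider: I_total = 4.588 A; share G_k/ΣG = 0.2123 → same result.)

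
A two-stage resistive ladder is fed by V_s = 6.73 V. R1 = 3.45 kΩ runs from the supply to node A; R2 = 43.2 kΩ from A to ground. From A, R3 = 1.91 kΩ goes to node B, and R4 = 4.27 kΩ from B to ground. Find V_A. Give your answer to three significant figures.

The second stage (R3 + R4 = 6.180 kΩ) loads node A in parallel with R2.
Effective lower resistance at A: R2 ‖ 6.180 = 5.407 kΩ.
So V_A = 6.73 × 0.6105 = 4.108 V.

V_A ≈ 4.11 V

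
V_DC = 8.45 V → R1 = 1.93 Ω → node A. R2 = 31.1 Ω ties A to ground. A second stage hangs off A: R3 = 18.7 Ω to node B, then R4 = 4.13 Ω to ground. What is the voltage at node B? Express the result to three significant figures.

V_B ≈ 1.33 V

The second stage (R3 + R4 = 22.83 Ω) loads node A in parallel with R2.
R2 ‖ (R3+R4) = 13.17 Ω.
V_A = 8.45 × 13.17/(1.93 + 13.17) = 7.370 V.
Stage 2 is unloaded, so V_B = V_A · R4/(R3+R4) = 7.370 × 4.13/22.83 = 1.333 V.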